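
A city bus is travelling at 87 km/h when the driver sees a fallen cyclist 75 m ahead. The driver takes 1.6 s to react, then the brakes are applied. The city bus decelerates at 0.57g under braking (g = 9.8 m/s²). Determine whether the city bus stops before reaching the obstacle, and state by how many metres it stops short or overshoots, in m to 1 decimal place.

87 km/h ÷ 3.6 = 24.1667 m/s.
a = 0.57 × 9.8 = 5.586 m/s².
Reaction distance = 24.1667 × 1.6 = 38.667 m.
Braking distance = v²/(2a) = 584.029 / 11.172 = 52.276 m.
Total stopping distance = 38.667 + 52.276 = 90.943 m, vs 75 m available — it cannot stop in time and overshoots by 90.943 − 75 = 15.943 m.

No — it overshoots by 15.9 m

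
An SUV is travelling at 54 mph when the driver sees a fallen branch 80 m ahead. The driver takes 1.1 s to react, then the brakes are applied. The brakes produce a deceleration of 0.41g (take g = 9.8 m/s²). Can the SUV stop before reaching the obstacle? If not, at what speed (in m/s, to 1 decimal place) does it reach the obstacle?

No — it strikes the obstacle at 12.4 m/s

54 mph × 0.44704 = 24.1402 m/s.
a = 0.41 × 9.8 = 4.018 m/s².
Reaction distance = 24.1402 × 1.1 = 26.554 m.
Braking distance needed to stop: v²/(2a) = 582.749 / 8.036 = 72.517 m, so total needed = 26.554 + 72.517 = 99.071 m > 80 m — it cannot stop.
Distance remaining when braking begins: 80 − 26.554 = 53.446 m.
v² = v₀² − 2a·d = 582.749 − 2 × 4.018 × 53.446 = 153.257 m²/s².
v = √153.257 = 12.380 m/s.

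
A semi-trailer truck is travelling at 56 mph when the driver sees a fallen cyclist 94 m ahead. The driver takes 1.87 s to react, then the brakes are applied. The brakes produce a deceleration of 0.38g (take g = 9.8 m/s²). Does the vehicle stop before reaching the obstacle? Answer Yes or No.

56 mph × 0.44704 = 25.0342 m/s.
a = 0.38 × 9.8 = 3.724 m/s².
Reaction distance = 25.0342 × 1.87 = 46.814 m.
Braking distance = v²/(2a) = 626.711 / 7.448 = 84.145 m.
Total stopping distance = 46.814 + 84.145 = 130.959 m, vs 94 m available — it cannot stop in time and overshoots by 130.959 − 94 = 36.959 m.

No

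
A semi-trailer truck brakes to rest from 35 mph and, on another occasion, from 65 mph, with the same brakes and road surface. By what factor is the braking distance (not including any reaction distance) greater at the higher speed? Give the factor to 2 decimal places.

Braking distance d = v²/(2a), so with a fixed, d ∝ v².
Factor = (65/35)² = 1.8571² = 3.4488.

Factor ≈ 3.45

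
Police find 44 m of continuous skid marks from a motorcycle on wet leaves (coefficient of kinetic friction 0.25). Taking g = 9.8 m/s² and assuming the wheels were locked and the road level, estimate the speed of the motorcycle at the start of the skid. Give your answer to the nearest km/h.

Initial speed ≈ 53 km/h

Deceleration a = μg = 0.25 × 9.8 = 2.450 m/s².
v = √(2a·d) = √(2 × 2.450 × 44) = √215.600 = 14.6833 m/s.
= 14.6833 × 3.6 = 52.860 km/h.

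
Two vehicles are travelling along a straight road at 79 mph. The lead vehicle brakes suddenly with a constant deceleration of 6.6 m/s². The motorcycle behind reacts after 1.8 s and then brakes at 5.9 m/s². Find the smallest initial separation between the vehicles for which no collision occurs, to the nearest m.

79 mph × 0.44704 = 35.3162 m/s.
Leader travels v²/(2a_L) = 1247.234 / 13.200 = 94.487 m before stopping.
Follower covers v·t_r = 35.3162 × 1.8 = 63.569 m while reacting, then v²/(2a_F) = 1247.234 / 11.800 = 105.698 m while braking, for a total of 63.569 + 105.698 = 169.267 m.
Since a_F ≤ a_L and the follower starts braking later, the follower is never slower than the leader, so the closest approach is when both have stopped.
Minimum gap = 169.267 − 94.487 = 74.780 m.

Minimum gap ≈ 75 m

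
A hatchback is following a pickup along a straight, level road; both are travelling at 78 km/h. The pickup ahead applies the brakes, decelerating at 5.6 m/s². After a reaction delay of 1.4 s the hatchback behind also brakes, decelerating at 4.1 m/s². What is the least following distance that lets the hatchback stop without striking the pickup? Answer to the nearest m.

Minimum gap ≈ 46 m

78 km/h ÷ 3.6 = 21.6667 m/s.
Leader travels v²/(2a_L) = 469.446 / 11.200 = 41.915 m before stopping.
Follower covers v·t_r = 21.6667 × 1.4 = 30.333 m while reacting, then v²/(2a_F) = 469.446 / 8.200 = 57.250 m while braking, for a total of 30.333 + 57.250 = 87.583 m.
Since a_F ≤ a_L and the follower starts braking later, the follower is never slower than the leader, so the closest approach is when both have stopped.
Minimum gap = 87.583 − 41.915 = 45.668 m.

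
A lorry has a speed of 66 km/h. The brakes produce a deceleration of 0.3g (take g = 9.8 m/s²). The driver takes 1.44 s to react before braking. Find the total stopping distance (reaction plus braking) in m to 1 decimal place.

66 km/h ÷ 3.6 = 18.3333 m/s.
a = 0.3 × 9.8 = 2.940 m/s².
Reaction distance = v·t_r = 18.3333 × 1.44 = 26.400 m.
Braking distance = v²/(2a) = 18.3333² / (2 × 2.940) = 336.110 / 5.880 = 57.162 m.
Total = 26.400 + 57.162 = 83.562 m.

Total stopping distance ≈ 83.6 m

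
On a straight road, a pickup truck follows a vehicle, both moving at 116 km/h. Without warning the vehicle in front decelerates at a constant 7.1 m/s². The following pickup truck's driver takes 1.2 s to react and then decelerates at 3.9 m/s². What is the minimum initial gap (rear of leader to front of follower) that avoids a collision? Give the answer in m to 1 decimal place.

116 km/h ÷ 3.6 = 32.2222 m/s.
Leader travels v²/(2a_L) = 1038.270 / 14.200 = 73.118 m before stopping.
Follower covers v·t_r = 32.2222 × 1.2 = 38.667 m while reacting, then v²/(2a_F) = 1038.270 / 7.800 = 133.112 m while braking, for a total of 38.667 + 133.112 = 171.779 m.
Since a_F ≤ a_L and the follower starts braking later, the follower is never slower than the leader, so the closest approach is when both have stopped.
Minimum gap = 171.779 − 73.118 = 98.661 m.

Minimum gap ≈ 98.7 m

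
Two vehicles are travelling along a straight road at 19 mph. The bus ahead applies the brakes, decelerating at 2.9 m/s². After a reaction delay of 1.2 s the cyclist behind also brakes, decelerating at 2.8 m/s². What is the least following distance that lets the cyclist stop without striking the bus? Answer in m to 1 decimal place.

Minimum gap ≈ 10.6 m

19 mph × 0.44704 = 8.4938 m/s.
Leader travels v²/(2a_L) = 72.145 / 5.800 = 12.439 m before stopping.
Follower covers v·t_r = 8.4938 × 1.2 = 10.193 m while reacting, then v²/(2a_F) = 72.145 / 5.600 = 12.883 m while braking, for a total of 10.193 + 12.883 = 23.076 m.
Since a_F ≤ a_L and the follower starts braking later, the follower is never slower than the leader, so the closest approach is when both have stopped.
Minimum gap = 23.076 − 12.439 = 10.637 m.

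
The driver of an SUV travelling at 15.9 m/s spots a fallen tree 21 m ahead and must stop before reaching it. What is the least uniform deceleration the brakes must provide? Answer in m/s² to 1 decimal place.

v² = 2a·d ⇒ a = v²/(2d) = 15.9000² / (2 × 21.000) = 252.810 / 42.000 = 6.0193 m/s².

Required deceleration ≈ 6.0 m/s²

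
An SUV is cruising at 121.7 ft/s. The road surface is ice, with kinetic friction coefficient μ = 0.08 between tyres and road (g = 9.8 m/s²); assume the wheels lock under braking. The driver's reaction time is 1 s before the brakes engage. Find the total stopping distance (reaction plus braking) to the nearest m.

121.7 ft/s × 0.3048 = 37.0942 m/s.
a = μg = 0.08 × 9.8 = 0.784 m/s².
Reaction distance = v·t_r = 37.0942 × 1 = 37.094 m.
Braking distance = v²/(2a) = 37.0942² / (2 × 0.784) = 1375.980 / 1.568 = 877.538 m.
Total = 37.094 + 877.538 = 914.632 m.

Total stopping distance ≈ 915 m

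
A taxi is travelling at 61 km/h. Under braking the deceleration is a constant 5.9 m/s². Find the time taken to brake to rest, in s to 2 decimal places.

61 km/h ÷ 3.6 = 16.9444 m/s.
Braking time = v/a = 16.9444 / 5.900 = 2.872 s.

Braking time ≈ 2.87 s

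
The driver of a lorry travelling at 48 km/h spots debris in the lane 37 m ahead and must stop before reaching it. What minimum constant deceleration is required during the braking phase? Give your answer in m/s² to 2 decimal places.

Required deceleration ≈ 2.40 m/s²

48 km/h ÷ 3.6 = 13.3333 m/s.
v² = 2a·d ⇒ a = v²/(2d) = 13.3333² / (2 × 37.000) = 177.777 / 74.000 = 2.4024 m/s².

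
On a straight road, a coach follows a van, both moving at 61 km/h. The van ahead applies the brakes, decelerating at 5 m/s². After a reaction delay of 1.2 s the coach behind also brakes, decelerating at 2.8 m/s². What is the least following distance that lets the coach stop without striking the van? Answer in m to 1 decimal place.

61 km/h ÷ 3.6 = 16.9444 m/s.
Leader travels v²/(2a_L) = 287.113 / 10.000 = 28.711 m before stopping.
Follower covers v·t_r = 16.9444 × 1.2 = 20.333 m while reacting, then v²/(2a_F) = 287.113 / 5.600 = 51.270 m while braking, for a total of 20.333 + 51.270 = 71.603 m.
Since a_F ≤ a_L and the follower starts braking later, the follower is never slower than the leader, so the closest approach is when both have stopped.
Minimum gap = 71.603 − 28.711 = 42.892 m.

Minimum gap ≈ 42.9 m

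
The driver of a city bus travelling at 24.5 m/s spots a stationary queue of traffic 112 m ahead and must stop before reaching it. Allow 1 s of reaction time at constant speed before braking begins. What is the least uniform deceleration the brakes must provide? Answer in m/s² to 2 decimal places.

Distance covered during reaction = 24.5000 × 1 = 24.500 m.
Distance available for braking: 112 − 24.500 = 87.500 m.
v² = 2a·d ⇒ a = v²/(2d) = 24.5000² / (2 × 87.500) = 600.250 / 175.000 = 3.4300 m/s².

Required deceleration ≈ 3.43 m/s²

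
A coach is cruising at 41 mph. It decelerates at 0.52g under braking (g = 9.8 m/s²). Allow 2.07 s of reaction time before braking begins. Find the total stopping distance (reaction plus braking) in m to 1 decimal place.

41 mph × 0.44704 = 18.3286 m/s.
a = 0.52 × 9.8 = 5.096 m/s².
Reaction distance = v·t_r = 18.3286 × 2.07 = 37.940 m.
Braking distance = v²/(2a) = 18.3286² / (2 × 5.096) = 335.938 / 10.192 = 32.961 m.
Total = 37.940 + 32.961 = 70.901 m.

Total stopping distance ≈ 70.9 m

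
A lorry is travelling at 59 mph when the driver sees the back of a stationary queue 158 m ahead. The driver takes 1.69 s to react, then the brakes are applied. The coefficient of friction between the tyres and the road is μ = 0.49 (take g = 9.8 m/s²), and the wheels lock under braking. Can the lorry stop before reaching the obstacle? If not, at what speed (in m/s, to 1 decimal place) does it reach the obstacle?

Yes — it stops about 41.0 m short of the obstacle, so it never reaches it

59 mph × 0.44704 = 26.3754 m/s.
a = μg = 0.49 × 9.8 = 4.802 m/s².
Reaction distance = 26.3754 × 1.69 = 44.574 m.
Braking distance = v²/(2a) = 695.662 / 9.604 = 72.435 m.
Total stopping distance = 44.574 + 72.435 = 117.009 m, vs 158 m available — it stops with 158 − 117.009 = 40.991 m to spare.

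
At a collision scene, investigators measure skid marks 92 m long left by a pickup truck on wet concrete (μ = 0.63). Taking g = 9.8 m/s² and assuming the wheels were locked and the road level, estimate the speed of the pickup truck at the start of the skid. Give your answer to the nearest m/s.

Deceleration a = μg = 0.63 × 9.8 = 6.174 m/s².
v = √(2a·d) = √(2 × 6.174 × 92) = √1136.016 = 33.7048 m/s.

Initial speed ≈ 34 m/s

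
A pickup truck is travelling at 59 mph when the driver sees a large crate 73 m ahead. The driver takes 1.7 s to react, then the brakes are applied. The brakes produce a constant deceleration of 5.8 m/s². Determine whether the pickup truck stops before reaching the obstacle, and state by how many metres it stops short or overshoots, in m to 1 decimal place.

59 mph × 0.44704 = 26.3754 m/s.
Reaction distance = 26.3754 × 1.7 = 44.838 m.
Braking distance = v²/(2a) = 695.662 / 11.600 = 59.971 m.
Total stopping distance = 44.838 + 59.971 = 104.809 m, vs 73 m available — it cannot stop in time and overshoots by 104.809 − 73 = 31.809 m.

No — it overshoots by 31.8 m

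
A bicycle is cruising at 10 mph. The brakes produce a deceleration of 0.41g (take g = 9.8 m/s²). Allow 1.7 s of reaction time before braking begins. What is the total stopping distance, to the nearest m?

Total stopping distance ≈ 10 m

10 mph × 0.44704 = 4.4704 m/s.
a = 0.41 × 9.8 = 4.018 m/s².
Reaction distance = v·t_r = 4.4704 × 1.7 = 7.600 m.
Braking distance = v²/(2a) = 4.4704² / (2 × 4.018) = 19.984 / 8.036 = 2.487 m.
Total = 7.600 + 2.487 = 10.087 m.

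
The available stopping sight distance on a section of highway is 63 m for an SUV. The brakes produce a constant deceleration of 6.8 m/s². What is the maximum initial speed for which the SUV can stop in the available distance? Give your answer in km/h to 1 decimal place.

Maximum speed ≈ 105.4 km/h

v²/(2a) = d ⇒ v = √(2 × 6.800 × 63) = √856.80 = 29.2711 m/s.
29.2711 m/s × 3.6 = 105.376 km/h.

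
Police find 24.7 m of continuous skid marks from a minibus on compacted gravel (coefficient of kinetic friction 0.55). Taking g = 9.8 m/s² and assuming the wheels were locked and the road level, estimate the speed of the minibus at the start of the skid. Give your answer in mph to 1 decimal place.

Deceleration a = μg = 0.55 × 9.8 = 5.390 m/s².
v = √(2a·d) = √(2 × 5.390 × 24.7) = √266.266 = 16.3177 m/s.
= 16.3177 ÷ 0.44704 = 36.502 mph.

Initial speed ≈ 36.5 mph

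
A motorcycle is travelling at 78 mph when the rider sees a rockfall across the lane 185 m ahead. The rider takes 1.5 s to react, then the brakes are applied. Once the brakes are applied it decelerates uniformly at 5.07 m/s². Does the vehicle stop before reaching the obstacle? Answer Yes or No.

78 mph × 0.44704 = 34.8691 m/s.
Reaction distance = 34.8691 × 1.5 = 52.304 m.
Braking distance = v²/(2a) = 1215.854 / 10.140 = 119.907 m.
Total stopping distance = 52.304 + 119.907 = 172.211 m, vs 185 m available — it stops with 185 − 172.211 = 12.789 m to spare.

Yes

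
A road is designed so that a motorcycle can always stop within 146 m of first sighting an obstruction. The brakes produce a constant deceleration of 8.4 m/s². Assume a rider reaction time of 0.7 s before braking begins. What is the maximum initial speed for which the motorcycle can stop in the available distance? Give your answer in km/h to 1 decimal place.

Stopping distance: v·t_r + v²/(2a) = 146 with t_r = 0.7 s and a = 8.400 m/s².
So v² + 11.760 v − 2452.80 = 0.
Positive root: v = −a·t_r + √((a·t_r)² + 2a·d) = −5.880 + √(34.574 + 2452.80) = 43.9936 m/s.
43.9936 m/s × 3.6 = 158.377 km/h.

Maximum speed ≈ 158.4 km/h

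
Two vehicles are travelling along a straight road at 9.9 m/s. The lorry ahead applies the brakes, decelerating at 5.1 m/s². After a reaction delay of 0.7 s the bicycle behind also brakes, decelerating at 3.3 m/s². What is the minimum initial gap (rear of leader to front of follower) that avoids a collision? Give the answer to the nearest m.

Minimum gap ≈ 12 m

Leader travels v²/(2a_L) = 98.010 / 10.200 = 9.609 m before stopping.
Follower covers v·t_r = 9.9000 × 0.7 = 6.930 m while reacting, then v²/(2a_F) = 98.010 / 6.600 = 14.850 m while braking, for a total of 6.930 + 14.850 = 21.780 m.
Since a_F ≤ a_L and the follower starts braking later, the follower is never slower than the leader, so the closest approach is when both have stopped.
Minimum gap = 21.780 − 9.609 = 12.171 m.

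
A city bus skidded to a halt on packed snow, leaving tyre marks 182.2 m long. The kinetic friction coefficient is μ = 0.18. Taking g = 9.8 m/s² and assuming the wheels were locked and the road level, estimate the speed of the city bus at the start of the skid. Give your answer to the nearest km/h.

Deceleration a = μg = 0.18 × 9.8 = 1.764 m/s².
v = √(2a·d) = √(2 × 1.764 × 182.2) = √642.802 = 25.3535 m/s.
= 25.3535 × 3.6 = 91.273 km/h.

Initial speed ≈ 91 km/h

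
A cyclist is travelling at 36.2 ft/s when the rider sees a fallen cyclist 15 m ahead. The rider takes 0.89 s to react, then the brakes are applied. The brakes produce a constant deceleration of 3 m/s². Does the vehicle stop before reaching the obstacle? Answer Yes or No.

No

36.2 ft/s × 0.3048 = 11.0338 m/s.
Reaction distance = 11.0338 × 0.89 = 9.820 m.
Braking distance = v²/(2a) = 121.745 / 6.000 = 20.291 m.
Total stopping distance = 9.820 + 20.291 = 30.111 m, vs 15 m available — it cannot stop in time and overshoots by 30.111 − 15 = 15.111 m.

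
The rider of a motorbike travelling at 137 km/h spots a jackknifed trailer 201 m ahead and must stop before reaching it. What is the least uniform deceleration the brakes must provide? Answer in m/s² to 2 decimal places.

137 km/h ÷ 3.6 = 38.0556 m/s.
v² = 2a·d ⇒ a = v²/(2d) = 38.0556² / (2 × 201.000) = 1448.229 / 402.000 = 3.6026 m/s².

Required deceleration ≈ 3.60 m/s²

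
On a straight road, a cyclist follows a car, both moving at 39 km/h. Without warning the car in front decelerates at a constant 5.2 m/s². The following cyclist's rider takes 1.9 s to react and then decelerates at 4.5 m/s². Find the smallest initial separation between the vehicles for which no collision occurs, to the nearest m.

39 km/h ÷ 3.6 = 10.8333 m/s.
Leader travels v²/(2a_L) = 117.360 / 10.400 = 11.285 m before stopping.
Follower covers v·t_r = 10.8333 × 1.9 = 20.583 m while reacting, then v²/(2a_F) = 117.360 / 9.000 = 13.040 m while braking, for a total of 20.583 + 13.040 = 33.623 m.
Since a_F ≤ a_L and the follower starts braking later, the follower is never slower than the leader, so the closest approach is when both have stopped.
Minimum gap = 33.623 − 11.285 = 22.338 m.

Minimum gap ≈ 22 m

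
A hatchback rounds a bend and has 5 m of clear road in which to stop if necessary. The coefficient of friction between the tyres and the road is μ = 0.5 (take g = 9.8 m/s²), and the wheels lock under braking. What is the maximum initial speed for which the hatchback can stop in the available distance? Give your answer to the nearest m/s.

Maximum speed ≈ 7 m/s

a = μg = 0.5 × 9.8 = 4.900 m/s².
v²/(2a) = d ⇒ v = √(2 × 4.900 × 5) = √49.00 = 7.0000 m/s.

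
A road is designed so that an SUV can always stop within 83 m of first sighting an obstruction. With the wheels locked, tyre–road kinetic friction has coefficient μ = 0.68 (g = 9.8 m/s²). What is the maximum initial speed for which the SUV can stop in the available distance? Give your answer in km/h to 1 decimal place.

a = μg = 0.68 × 9.8 = 6.664 m/s².
v²/(2a) = d ⇒ v = √(2 × 6.664 × 83) = √1106.22 = 33.2599 m/s.
33.2599 m/s × 3.6 = 119.736 km/h.

Maximum speed ≈ 119.7 km/h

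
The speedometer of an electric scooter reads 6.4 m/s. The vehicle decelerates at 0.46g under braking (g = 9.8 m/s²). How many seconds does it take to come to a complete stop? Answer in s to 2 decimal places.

Braking time ≈ 1.42 s

a = 0.46 × 9.8 = 4.508 m/s².
Braking time = v/a = 6.4000 / 4.508 = 1.420 s.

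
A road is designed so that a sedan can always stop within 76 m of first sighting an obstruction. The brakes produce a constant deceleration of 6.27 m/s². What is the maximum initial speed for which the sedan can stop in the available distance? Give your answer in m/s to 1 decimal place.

v²/(2a) = d ⇒ v = √(2 × 6.270 × 76) = √953.04 = 30.8713 m/s.

Maximum speed ≈ 30.9 m/s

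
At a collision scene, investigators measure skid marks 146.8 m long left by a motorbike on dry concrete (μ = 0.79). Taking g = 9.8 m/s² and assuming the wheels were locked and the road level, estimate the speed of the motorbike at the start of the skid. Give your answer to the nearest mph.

Initial speed ≈ 107 mph

Deceleration a = μg = 0.79 × 9.8 = 7.742 m/s².
v = √(2a·d) = √(2 × 7.742 × 146.8) = √2273.051 = 47.6765 m/s.
= 47.6765 ÷ 0.44704 = 106.649 mph.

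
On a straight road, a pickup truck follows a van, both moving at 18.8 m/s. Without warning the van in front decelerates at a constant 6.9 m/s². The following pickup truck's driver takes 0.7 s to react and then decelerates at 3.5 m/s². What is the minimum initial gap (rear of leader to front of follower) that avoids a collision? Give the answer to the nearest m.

Minimum gap ≈ 38 m

Leader travels v²/(2a_L) = 353.440 / 13.800 = 25.612 m before stopping.
Follower covers v·t_r = 18.8000 × 0.7 = 13.160 m while reacting, then v²/(2a_F) = 353.440 / 7.000 = 50.491 m while braking, for a total of 13.160 + 50.491 = 63.651 m.
Since a_F ≤ a_L and the follower starts braking later, the follower is never slower than the leader, so the closest approach is when both have stopped.
Minimum gap = 63.651 − 25.612 = 38.039 m.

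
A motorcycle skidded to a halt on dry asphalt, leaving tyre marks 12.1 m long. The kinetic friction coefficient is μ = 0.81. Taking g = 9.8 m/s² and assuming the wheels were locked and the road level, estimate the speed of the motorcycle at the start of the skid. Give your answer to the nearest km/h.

Initial speed ≈ 50 km/h

Deceleration a = μg = 0.81 × 9.8 = 7.938 m/s².
v = √(2a·d) = √(2 × 7.938 × 12.1) = √192.100 = 13.8600 m/s.
= 13.8600 × 3.6 = 49.896 km/h.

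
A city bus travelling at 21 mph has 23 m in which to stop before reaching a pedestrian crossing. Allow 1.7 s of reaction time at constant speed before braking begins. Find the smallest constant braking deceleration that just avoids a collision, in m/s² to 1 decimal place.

Required deceleration ≈ 6.3 m/s²

21 mph × 0.44704 = 9.3878 m/s.
Distance covered during reaction = 9.3878 × 1.7 = 15.959 m.
Distance available for braking: 23 − 15.959 = 7.041 m.
v² = 2a·d ⇒ a = v²/(2d) = 9.3878² / (2 × 7.041) = 88.131 / 14.082 = 6.2584 m/s².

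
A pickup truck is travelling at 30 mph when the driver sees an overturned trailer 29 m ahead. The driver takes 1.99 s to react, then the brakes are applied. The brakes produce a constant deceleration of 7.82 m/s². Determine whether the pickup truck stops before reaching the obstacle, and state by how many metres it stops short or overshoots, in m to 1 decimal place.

30 mph × 0.44704 = 13.4112 m/s.
Reaction distance = 13.4112 × 1.99 = 26.688 m.
Braking distance = v²/(2a) = 179.860 / 15.640 = 11.500 m.
Total stopping distance = 26.688 + 11.500 = 38.188 m, vs 29 m available — it cannot stop in time and overshoots by 38.188 − 29 = 9.188 m.

No — it overshoots by 9.2 m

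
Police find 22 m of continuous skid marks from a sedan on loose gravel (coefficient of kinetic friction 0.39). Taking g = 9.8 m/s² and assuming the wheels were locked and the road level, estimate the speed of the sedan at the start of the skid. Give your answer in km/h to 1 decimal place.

Deceleration a = μg = 0.39 × 9.8 = 3.822 m/s².
v = √(2a·d) = √(2 × 3.822 × 22) = √168.168 = 12.9680 m/s.
= 12.9680 × 3.6 = 46.685 km/h.

Initial speed ≈ 46.7 km/h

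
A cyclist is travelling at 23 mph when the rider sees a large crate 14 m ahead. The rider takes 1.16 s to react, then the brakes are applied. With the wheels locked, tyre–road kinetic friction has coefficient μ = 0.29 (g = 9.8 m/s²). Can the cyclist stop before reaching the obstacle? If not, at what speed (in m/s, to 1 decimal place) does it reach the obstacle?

No — it strikes the obstacle at 9.7 m/s

23 mph × 0.44704 = 10.2819 m/s.
a = μg = 0.29 × 9.8 = 2.842 m/s².
Reaction distance = 10.2819 × 1.16 = 11.927 m.
Braking distance needed to stop: v²/(2a) = 105.717 / 5.684 = 18.599 m, so total needed = 11.927 + 18.599 = 30.526 m > 14 m — it cannot stop.
Distance remaining when braking begins: 14 − 11.927 = 2.073 m.
v² = v₀² − 2a·d = 105.717 − 2 × 2.842 × 2.073 = 93.934 m²/s².
v = √93.934 = 9.692 m/s.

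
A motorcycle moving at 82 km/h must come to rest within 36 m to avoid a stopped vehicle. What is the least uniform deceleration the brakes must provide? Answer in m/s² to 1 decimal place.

Required deceleration ≈ 7.2 m/s²

82 km/h ÷ 3.6 = 22.7778 m/s.
v² = 2a·d ⇒ a = v²/(2d) = 22.7778² / (2 × 36.000) = 518.828 / 72.000 = 7.2059 m/s².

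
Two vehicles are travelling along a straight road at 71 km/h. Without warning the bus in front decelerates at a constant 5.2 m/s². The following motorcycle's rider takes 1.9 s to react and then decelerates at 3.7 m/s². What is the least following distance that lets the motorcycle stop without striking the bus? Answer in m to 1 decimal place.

71 km/h ÷ 3.6 = 19.7222 m/s.
Leader travels v²/(2a_L) = 388.965 / 10.400 = 37.400 m before stopping.
Follower covers v·t_r = 19.7222 × 1.9 = 37.472 m while reacting, then v²/(2a_F) = 388.965 / 7.400 = 52.563 m while braking, for a total of 37.472 + 52.563 = 90.035 m.
Since a_F ≤ a_L and the follower starts braking later, the follower is never slower than the leader, so the closest approach is when both have stopped.
Minimum gap = 90.035 − 37.400 = 52.635 m.

Minimum gap ≈ 52.6 m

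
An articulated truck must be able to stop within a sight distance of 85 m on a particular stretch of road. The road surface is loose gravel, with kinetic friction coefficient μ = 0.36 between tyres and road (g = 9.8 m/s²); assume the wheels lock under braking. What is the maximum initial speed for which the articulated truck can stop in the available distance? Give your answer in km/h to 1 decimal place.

a = μg = 0.36 × 9.8 = 3.528 m/s².
v²/(2a) = d ⇒ v = √(2 × 3.528 × 85) = √599.76 = 24.4900 m/s.
24.4900 m/s × 3.6 = 88.164 km/h.

Maximum speed ≈ 88.2 km/h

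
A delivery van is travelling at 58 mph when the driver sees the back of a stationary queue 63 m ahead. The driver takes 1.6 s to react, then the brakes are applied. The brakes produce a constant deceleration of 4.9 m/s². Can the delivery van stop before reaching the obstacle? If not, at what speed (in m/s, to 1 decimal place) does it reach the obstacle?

No — it strikes the obstacle at 21.5 m/s

58 mph × 0.44704 = 25.9283 m/s.
Reaction distance = 25.9283 × 1.6 = 41.485 m.
Braking distance needed to stop: v²/(2a) = 672.277 / 9.800 = 68.600 m, so total needed = 41.485 + 68.600 = 110.085 m > 63 m — it cannot stop.
Distance remaining when braking begins: 63 − 41.485 = 21.515 m.
v² = v₀² − 2a·d = 672.277 − 2 × 4.900 × 21.515 = 461.430 m²/s².
v = √461.430 = 21.481 m/s.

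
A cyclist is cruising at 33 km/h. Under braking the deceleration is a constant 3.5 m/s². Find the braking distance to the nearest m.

Braking distance ≈ 12 m

33 km/h ÷ 3.6 = 9.1667 m/s.
Braking distance = v²/(2a) = 9.1667² / (2 × 3.500) = 84.028 / 7.000 = 12.004 m.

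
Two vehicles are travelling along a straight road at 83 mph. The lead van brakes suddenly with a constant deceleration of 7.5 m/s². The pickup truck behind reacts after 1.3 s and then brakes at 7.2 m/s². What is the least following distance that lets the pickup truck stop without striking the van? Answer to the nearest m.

Minimum gap ≈ 52 m

83 mph × 0.44704 = 37.1043 m/s.
Leader travels v²/(2a_L) = 1376.729 / 15.000 = 91.782 m before stopping.
Follower covers v·t_r = 37.1043 × 1.3 = 48.236 m while reacting, then v²/(2a_F) = 1376.729 / 14.400 = 95.606 m while braking, for a total of 48.236 + 95.606 = 143.842 m.
Since a_F ≤ a_L and the follower starts braking later, the follower is never slower than the leader, so the closest approach is when both have stopped.
Minimum gap = 143.842 − 91.782 = 52.060 m.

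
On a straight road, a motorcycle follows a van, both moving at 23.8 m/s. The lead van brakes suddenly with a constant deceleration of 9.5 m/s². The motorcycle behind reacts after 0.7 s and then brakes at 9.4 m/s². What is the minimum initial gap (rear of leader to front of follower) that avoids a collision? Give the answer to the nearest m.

Leader travels v²/(2a_L) = 566.440 / 19.000 = 29.813 m before stopping.
Follower covers v·t_r = 23.8000 × 0.7 = 16.660 m while reacting, then v²/(2a_F) = 566.440 / 18.800 = 30.130 m while braking, for a total of 16.660 + 30.130 = 46.790 m.
Since a_F ≤ a_L and the follower starts braking later, the follower is never slower than the leader, so the closest approach is when both have stopped.
Minimum gap = 46.790 − 29.813 = 16.977 m.

Minimum gap ≈ 17 m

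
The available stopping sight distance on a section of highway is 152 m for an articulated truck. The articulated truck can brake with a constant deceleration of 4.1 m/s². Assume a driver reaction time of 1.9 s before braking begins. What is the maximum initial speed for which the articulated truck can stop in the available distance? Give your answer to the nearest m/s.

Stopping distance: v·t_r + v²/(2a) = 152 with t_r = 1.9 s and a = 4.100 m/s².
So v² + 15.580 v − 1246.40 = 0.
Positive root: v = −a·t_r + √((a·t_r)² + 2a·d) = −7.790 + √(60.684 + 1246.40) = 28.3636 m/s.

Maximum speed ≈ 28 m/s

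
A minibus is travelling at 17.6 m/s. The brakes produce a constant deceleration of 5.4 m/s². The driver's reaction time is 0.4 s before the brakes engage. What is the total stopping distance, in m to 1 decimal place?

Reaction distance = v·t_r = 17.6000 × 0.4 = 7.040 m.
Braking distance = v²/(2a) = 17.6000² / (2 × 5.400) = 309.760 / 10.800 = 28.681 m.
Total = 7.040 + 28.681 = 35.721 m.

Total stopping distance ≈ 35.7 m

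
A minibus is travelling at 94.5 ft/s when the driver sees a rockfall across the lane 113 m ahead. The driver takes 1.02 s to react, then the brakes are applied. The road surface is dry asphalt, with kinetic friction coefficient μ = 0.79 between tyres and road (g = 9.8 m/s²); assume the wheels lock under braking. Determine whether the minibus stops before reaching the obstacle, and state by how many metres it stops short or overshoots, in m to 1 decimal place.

94.5 ft/s × 0.3048 = 28.8036 m/s.
a = μg = 0.79 × 9.8 = 7.742 m/s².
Reaction distance = 28.8036 × 1.02 = 29.380 m.
Braking distance = v²/(2a) = 829.647 / 15.484 = 53.581 m.
Total stopping distance = 29.380 + 53.581 = 82.961 m, vs 113 m available — it stops with 113 − 82.961 = 30.039 m to spare.

Yes — it stops 30.0 m short of the obstacle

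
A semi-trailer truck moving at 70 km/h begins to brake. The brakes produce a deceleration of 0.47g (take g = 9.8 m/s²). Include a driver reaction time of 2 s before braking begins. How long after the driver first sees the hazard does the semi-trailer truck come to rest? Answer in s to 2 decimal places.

Total time ≈ 6.22 s

70 km/h ÷ 3.6 = 19.4444 m/s.
a = 0.47 × 9.8 = 4.606 m/s².
Braking time = v/a = 19.4444 / 4.606 = 4.222 s.
Total = 2 + 4.222 = 6.222 s.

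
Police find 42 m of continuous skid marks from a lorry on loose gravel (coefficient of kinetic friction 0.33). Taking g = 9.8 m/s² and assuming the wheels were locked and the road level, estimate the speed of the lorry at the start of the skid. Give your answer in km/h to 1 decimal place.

Initial speed ≈ 59.3 km/h

Deceleration a = μg = 0.33 × 9.8 = 3.234 m/s².
v = √(2a·d) = √(2 × 3.234 × 42) = √271.656 = 16.4820 m/s.
= 16.4820 × 3.6 = 59.335 km/h.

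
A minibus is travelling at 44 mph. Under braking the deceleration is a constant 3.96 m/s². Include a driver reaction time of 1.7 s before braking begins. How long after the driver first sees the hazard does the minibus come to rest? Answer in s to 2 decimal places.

44 mph × 0.44704 = 19.6698 m/s.
Braking time = v/a = 19.6698 / 3.960 = 4.967 s.
Total = 1.7 + 4.967 = 6.667 s.

Total time ≈ 6.67 s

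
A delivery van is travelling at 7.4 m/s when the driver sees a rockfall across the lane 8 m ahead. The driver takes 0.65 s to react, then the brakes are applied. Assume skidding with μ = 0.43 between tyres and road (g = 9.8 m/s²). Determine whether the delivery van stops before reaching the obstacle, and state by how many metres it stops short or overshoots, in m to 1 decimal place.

No — it overshoots by 3.3 m

a = μg = 0.43 × 9.8 = 4.214 m/s².
Reaction distance = 7.4000 × 0.65 = 4.810 m.
Braking distance = v²/(2a) = 54.760 / 8.428 = 6.497 m.
Total stopping distance = 4.810 + 6.497 = 11.307 m, vs 8 m available — it cannot stop in time and overshoots by 11.307 − 8 = 3.307 m.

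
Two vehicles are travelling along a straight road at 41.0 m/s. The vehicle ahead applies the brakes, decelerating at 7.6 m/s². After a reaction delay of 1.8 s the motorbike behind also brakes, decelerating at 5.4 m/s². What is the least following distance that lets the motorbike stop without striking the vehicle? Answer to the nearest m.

Leader travels v²/(2a_L) = 1681.000 / 15.200 = 110.592 m before stopping.
Follower covers v·t_r = 41.0000 × 1.8 = 73.800 m while reacting, then v²/(2a_F) = 1681.000 / 10.800 = 155.648 m while braking, for a total of 73.800 + 155.648 = 229.448 m.
Since a_F ≤ a_L and the follower starts braking later, the follower is never slower than the leader, so the closest approach is when both have stopped.
Minimum gap = 229.448 − 110.592 = 118.856 m.

Minimum gap ≈ 119 m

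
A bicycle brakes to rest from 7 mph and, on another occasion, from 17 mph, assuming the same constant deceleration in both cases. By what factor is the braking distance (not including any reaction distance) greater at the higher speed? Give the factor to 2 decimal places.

Braking distance d = v²/(2a), so with a fixed, d ∝ v².
Factor = (17/7)² = 2.4286² = 5.8981.

Factor ≈ 5.90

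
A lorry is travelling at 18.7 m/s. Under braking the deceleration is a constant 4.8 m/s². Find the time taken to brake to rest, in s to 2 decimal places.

Braking time = v/a = 18.7000 / 4.800 = 3.896 s.

Braking time ≈ 3.90 s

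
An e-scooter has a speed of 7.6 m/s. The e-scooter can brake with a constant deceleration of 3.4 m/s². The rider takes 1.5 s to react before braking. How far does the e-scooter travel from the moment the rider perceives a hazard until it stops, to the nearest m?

Total stopping distance ≈ 20 m

Reaction distance = v·t_r = 7.6000 × 1.5 = 11.400 m.
Braking distance = v²/(2a) = 7.6000² / (2 × 3.400) = 57.760 / 6.800 = 8.494 m.
Total = 11.400 + 8.494 = 19.894 m.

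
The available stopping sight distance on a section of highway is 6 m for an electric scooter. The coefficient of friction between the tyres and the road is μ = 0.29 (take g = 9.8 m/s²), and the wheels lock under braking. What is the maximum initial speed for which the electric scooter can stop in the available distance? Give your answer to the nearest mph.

a = μg = 0.29 × 9.8 = 2.842 m/s².
v²/(2a) = d ⇒ v = √(2 × 2.842 × 6) = √34.10 = 5.8395 m/s.
5.8395 m/s ÷ 0.44704 = 13.063 mph.

Maximum speed ≈ 13 mph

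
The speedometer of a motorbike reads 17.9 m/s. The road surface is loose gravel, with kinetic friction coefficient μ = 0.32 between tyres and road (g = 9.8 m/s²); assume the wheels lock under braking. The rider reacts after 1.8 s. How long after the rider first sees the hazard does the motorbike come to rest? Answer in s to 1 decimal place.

Total time ≈ 7.5 s

a = μg = 0.32 × 9.8 = 3.136 m/s².
Braking time = v/a = 17.9000 / 3.136 = 5.708 s.
Total = 1.8 + 5.708 = 7.508 s.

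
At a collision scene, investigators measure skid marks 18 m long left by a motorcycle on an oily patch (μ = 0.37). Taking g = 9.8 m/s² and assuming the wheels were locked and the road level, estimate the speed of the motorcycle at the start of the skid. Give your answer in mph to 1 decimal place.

Initial speed ≈ 25.6 mph

Deceleration a = μg = 0.37 × 9.8 = 3.626 m/s².
v = √(2a·d) = √(2 × 3.626 × 18) = √130.536 = 11.4252 m/s.
= 11.4252 ÷ 0.44704 = 25.557 mph.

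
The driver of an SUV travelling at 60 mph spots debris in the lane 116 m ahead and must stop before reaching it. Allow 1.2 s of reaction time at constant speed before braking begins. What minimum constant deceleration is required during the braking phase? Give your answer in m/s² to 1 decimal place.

Required deceleration ≈ 4.3 m/s²

60 mph × 0.44704 = 26.8224 m/s.
Distance covered during reaction = 26.8224 × 1.2 = 32.187 m.
Distance available for braking: 116 − 32.187 = 83.813 m.
v² = 2a·d ⇒ a = v²/(2d) = 26.8224² / (2 × 83.813) = 719.441 / 167.626 = 4.2919 m/s².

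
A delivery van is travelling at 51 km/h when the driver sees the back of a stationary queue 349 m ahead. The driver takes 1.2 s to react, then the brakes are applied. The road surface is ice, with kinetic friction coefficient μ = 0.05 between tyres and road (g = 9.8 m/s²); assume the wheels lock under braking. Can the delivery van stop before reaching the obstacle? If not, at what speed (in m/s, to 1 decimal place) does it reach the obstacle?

Yes — it stops about 127.2 m short of the obstacle, so it never reaches it

51 km/h ÷ 3.6 = 14.1667 m/s.
a = μg = 0.05 × 9.8 = 0.490 m/s².
Reaction distance = 14.1667 × 1.2 = 17.000 m.
Braking distance = v²/(2a) = 200.695 / 0.980 = 204.791 m.
Total stopping distance = 17.000 + 204.791 = 221.791 m, vs 349 m available — it stops with 349 − 221.791 = 127.209 m to spare.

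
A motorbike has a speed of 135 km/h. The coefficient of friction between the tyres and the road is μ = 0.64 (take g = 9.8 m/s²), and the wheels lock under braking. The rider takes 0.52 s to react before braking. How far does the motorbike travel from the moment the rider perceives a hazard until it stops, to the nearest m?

Total stopping distance ≈ 132 m

135 km/h ÷ 3.6 = 37.5000 m/s.
a = μg = 0.64 × 9.8 = 6.272 m/s².
Reaction distance = v·t_r = 37.5000 × 0.52 = 19.500 m.
Braking distance = v²/(2a) = 37.5000² / (2 × 6.272) = 1406.250 / 12.544 = 112.105 m.
Total = 19.500 + 112.105 = 131.605 m.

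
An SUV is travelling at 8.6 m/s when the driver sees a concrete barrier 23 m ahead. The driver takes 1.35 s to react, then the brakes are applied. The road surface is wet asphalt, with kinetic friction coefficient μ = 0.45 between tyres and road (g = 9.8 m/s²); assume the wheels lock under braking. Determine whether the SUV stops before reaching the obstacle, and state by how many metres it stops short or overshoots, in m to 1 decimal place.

a = μg = 0.45 × 9.8 = 4.410 m/s².
Reaction distance = 8.6000 × 1.35 = 11.610 m.
Braking distance = v²/(2a) = 73.960 / 8.820 = 8.385 m.
Total stopping distance = 11.610 + 8.385 = 19.995 m, vs 23 m available — it stops with 23 − 19.995 = 3.005 m to spare.

Yes — it stops 3.0 m short of the obstacle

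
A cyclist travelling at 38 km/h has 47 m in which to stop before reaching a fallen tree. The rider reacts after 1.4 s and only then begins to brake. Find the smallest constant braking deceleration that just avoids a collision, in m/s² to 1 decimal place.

Required deceleration ≈ 1.7 m/s²

38 km/h ÷ 3.6 = 10.5556 m/s.
Distance covered during reaction = 10.5556 × 1.4 = 14.778 m.
Distance available for braking: 47 − 14.778 = 32.222 m.
v² = 2a·d ⇒ a = v²/(2d) = 10.5556² / (2 × 32.222) = 111.421 / 64.444 = 1.7290 m/s².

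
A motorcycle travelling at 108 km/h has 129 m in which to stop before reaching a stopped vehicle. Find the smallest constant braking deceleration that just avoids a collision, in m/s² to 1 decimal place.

Required deceleration ≈ 3.5 m/s²

108 km/h ÷ 3.6 = 30.0000 m/s.
v² = 2a·d ⇒ a = v²/(2d) = 30.0000² / (2 × 129.000) = 900.000 / 258.000 = 3.4884 m/s².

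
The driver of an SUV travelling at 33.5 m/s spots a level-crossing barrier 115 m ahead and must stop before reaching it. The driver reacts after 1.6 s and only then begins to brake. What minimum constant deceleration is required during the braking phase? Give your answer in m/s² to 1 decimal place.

Required deceleration ≈ 9.1 m/s²

Distance covered during reaction = 33.5000 × 1.6 = 53.600 m.
Distance available for braking: 115 − 53.600 = 61.400 m.
v² = 2a·d ⇒ a = v²/(2d) = 33.5000² / (2 × 61.400) = 1122.250 / 122.800 = 9.1388 m/s².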